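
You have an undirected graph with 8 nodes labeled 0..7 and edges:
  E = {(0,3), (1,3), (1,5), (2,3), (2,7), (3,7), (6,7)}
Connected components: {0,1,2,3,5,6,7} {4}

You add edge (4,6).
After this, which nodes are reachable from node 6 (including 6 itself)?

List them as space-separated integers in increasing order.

Answer: 0 1 2 3 4 5 6 7

Derivation:
Before: nodes reachable from 6: {0,1,2,3,5,6,7}
Adding (4,6): merges 6's component with another. Reachability grows.
After: nodes reachable from 6: {0,1,2,3,4,5,6,7}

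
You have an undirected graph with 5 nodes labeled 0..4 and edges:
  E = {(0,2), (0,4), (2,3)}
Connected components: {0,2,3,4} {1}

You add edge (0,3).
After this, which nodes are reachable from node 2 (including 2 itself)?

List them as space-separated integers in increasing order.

Before: nodes reachable from 2: {0,2,3,4}
Adding (0,3): both endpoints already in same component. Reachability from 2 unchanged.
After: nodes reachable from 2: {0,2,3,4}

Answer: 0 2 3 4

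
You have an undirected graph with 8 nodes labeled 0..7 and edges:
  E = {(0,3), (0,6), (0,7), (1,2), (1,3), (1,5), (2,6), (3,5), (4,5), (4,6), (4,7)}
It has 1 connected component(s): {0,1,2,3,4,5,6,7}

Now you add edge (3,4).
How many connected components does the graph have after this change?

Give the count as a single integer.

Initial component count: 1
Add (3,4): endpoints already in same component. Count unchanged: 1.
New component count: 1

Answer: 1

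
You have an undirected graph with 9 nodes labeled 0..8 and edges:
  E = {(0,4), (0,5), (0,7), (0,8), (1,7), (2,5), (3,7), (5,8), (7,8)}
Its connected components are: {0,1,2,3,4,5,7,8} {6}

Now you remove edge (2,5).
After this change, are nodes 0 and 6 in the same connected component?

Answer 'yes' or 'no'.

Answer: no

Derivation:
Initial components: {0,1,2,3,4,5,7,8} {6}
Removing edge (2,5): it was a bridge — component count 2 -> 3.
New components: {0,1,3,4,5,7,8} {2} {6}
Are 0 and 6 in the same component? no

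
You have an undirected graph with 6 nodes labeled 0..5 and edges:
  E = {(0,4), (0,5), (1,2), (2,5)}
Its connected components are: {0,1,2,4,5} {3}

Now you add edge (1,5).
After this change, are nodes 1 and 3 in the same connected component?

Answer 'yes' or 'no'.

Initial components: {0,1,2,4,5} {3}
Adding edge (1,5): both already in same component {0,1,2,4,5}. No change.
New components: {0,1,2,4,5} {3}
Are 1 and 3 in the same component? no

Answer: no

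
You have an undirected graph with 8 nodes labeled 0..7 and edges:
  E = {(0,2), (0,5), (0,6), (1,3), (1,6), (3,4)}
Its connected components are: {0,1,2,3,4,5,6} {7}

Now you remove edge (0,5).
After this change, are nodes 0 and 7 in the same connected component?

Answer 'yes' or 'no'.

Answer: no

Derivation:
Initial components: {0,1,2,3,4,5,6} {7}
Removing edge (0,5): it was a bridge — component count 2 -> 3.
New components: {0,1,2,3,4,6} {5} {7}
Are 0 and 7 in the same component? no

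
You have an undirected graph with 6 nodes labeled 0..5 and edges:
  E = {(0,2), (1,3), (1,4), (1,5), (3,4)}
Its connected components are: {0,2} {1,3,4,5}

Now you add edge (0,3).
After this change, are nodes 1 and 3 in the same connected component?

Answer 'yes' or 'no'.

Answer: yes

Derivation:
Initial components: {0,2} {1,3,4,5}
Adding edge (0,3): merges {0,2} and {1,3,4,5}.
New components: {0,1,2,3,4,5}
Are 1 and 3 in the same component? yes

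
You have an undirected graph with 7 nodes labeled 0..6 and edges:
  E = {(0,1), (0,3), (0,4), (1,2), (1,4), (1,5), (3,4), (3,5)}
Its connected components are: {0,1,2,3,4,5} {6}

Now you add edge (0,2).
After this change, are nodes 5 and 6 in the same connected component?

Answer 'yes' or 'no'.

Answer: no

Derivation:
Initial components: {0,1,2,3,4,5} {6}
Adding edge (0,2): both already in same component {0,1,2,3,4,5}. No change.
New components: {0,1,2,3,4,5} {6}
Are 5 and 6 in the same component? no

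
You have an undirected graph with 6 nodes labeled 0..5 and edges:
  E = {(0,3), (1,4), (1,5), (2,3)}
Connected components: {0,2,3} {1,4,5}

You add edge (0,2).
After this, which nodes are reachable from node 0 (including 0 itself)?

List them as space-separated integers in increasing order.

Before: nodes reachable from 0: {0,2,3}
Adding (0,2): both endpoints already in same component. Reachability from 0 unchanged.
After: nodes reachable from 0: {0,2,3}

Answer: 0 2 3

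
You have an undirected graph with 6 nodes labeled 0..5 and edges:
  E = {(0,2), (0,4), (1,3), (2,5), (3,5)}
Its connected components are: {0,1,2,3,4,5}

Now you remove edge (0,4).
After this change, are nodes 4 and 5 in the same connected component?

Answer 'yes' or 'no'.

Initial components: {0,1,2,3,4,5}
Removing edge (0,4): it was a bridge — component count 1 -> 2.
New components: {0,1,2,3,5} {4}
Are 4 and 5 in the same component? no

Answer: no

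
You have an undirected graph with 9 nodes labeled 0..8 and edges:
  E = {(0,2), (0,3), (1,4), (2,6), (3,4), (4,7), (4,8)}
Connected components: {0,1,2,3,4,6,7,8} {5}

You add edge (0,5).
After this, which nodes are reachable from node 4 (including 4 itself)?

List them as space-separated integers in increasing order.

Before: nodes reachable from 4: {0,1,2,3,4,6,7,8}
Adding (0,5): merges 4's component with another. Reachability grows.
After: nodes reachable from 4: {0,1,2,3,4,5,6,7,8}

Answer: 0 1 2 3 4 5 6 7 8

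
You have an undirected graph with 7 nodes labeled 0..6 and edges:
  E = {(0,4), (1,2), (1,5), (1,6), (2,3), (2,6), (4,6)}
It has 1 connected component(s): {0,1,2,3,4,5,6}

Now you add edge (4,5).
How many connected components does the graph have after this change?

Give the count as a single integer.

Answer: 1

Derivation:
Initial component count: 1
Add (4,5): endpoints already in same component. Count unchanged: 1.
New component count: 1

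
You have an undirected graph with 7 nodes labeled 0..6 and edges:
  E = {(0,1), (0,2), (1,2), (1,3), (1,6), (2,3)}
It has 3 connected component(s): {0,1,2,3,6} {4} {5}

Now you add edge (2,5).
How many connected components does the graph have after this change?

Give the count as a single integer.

Answer: 2

Derivation:
Initial component count: 3
Add (2,5): merges two components. Count decreases: 3 -> 2.
New component count: 2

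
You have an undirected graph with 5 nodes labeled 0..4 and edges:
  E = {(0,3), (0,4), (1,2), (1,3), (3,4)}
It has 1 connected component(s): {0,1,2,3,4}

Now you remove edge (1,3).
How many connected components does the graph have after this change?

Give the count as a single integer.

Initial component count: 1
Remove (1,3): it was a bridge. Count increases: 1 -> 2.
  After removal, components: {0,3,4} {1,2}
New component count: 2

Answer: 2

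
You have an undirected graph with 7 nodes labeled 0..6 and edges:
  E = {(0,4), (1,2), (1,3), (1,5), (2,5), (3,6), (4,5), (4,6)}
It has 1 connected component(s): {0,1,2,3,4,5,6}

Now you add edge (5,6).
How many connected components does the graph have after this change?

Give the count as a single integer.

Initial component count: 1
Add (5,6): endpoints already in same component. Count unchanged: 1.
New component count: 1

Answer: 1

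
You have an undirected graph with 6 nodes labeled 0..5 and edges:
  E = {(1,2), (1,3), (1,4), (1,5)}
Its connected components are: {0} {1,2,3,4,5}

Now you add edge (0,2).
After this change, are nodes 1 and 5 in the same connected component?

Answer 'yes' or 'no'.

Initial components: {0} {1,2,3,4,5}
Adding edge (0,2): merges {0} and {1,2,3,4,5}.
New components: {0,1,2,3,4,5}
Are 1 and 5 in the same component? yes

Answer: yes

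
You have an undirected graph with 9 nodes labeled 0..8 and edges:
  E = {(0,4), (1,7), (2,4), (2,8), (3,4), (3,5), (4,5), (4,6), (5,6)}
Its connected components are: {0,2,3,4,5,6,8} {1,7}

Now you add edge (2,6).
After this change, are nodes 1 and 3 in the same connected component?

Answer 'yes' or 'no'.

Answer: no

Derivation:
Initial components: {0,2,3,4,5,6,8} {1,7}
Adding edge (2,6): both already in same component {0,2,3,4,5,6,8}. No change.
New components: {0,2,3,4,5,6,8} {1,7}
Are 1 and 3 in the same component? no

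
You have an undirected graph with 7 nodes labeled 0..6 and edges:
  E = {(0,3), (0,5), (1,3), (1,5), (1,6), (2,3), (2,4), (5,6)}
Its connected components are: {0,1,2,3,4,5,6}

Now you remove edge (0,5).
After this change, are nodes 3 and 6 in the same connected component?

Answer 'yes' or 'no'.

Initial components: {0,1,2,3,4,5,6}
Removing edge (0,5): not a bridge — component count unchanged at 1.
New components: {0,1,2,3,4,5,6}
Are 3 and 6 in the same component? yes

Answer: yes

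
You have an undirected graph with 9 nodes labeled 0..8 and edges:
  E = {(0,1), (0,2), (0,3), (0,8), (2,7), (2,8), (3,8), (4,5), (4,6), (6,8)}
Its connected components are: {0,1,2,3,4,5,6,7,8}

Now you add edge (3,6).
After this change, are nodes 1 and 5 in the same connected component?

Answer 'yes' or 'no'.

Initial components: {0,1,2,3,4,5,6,7,8}
Adding edge (3,6): both already in same component {0,1,2,3,4,5,6,7,8}. No change.
New components: {0,1,2,3,4,5,6,7,8}
Are 1 and 5 in the same component? yes

Answer: yes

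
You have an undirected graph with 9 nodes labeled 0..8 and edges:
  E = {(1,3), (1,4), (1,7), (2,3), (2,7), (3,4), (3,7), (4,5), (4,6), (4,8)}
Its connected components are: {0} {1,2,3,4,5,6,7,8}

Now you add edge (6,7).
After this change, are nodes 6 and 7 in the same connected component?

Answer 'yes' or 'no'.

Initial components: {0} {1,2,3,4,5,6,7,8}
Adding edge (6,7): both already in same component {1,2,3,4,5,6,7,8}. No change.
New components: {0} {1,2,3,4,5,6,7,8}
Are 6 and 7 in the same component? yes

Answer: yes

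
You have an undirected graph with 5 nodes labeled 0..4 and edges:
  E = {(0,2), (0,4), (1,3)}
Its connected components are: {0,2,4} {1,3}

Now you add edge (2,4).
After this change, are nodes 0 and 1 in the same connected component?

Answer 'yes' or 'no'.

Answer: no

Derivation:
Initial components: {0,2,4} {1,3}
Adding edge (2,4): both already in same component {0,2,4}. No change.
New components: {0,2,4} {1,3}
Are 0 and 1 in the same component? no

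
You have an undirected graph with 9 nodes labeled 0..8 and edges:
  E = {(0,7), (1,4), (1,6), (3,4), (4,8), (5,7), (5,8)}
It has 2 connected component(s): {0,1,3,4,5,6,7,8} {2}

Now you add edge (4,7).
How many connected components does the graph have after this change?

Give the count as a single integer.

Initial component count: 2
Add (4,7): endpoints already in same component. Count unchanged: 2.
New component count: 2

Answer: 2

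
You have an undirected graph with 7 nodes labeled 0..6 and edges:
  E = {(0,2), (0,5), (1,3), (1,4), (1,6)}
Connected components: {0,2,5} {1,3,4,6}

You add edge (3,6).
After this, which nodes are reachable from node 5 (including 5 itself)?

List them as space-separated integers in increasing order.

Answer: 0 2 5

Derivation:
Before: nodes reachable from 5: {0,2,5}
Adding (3,6): both endpoints already in same component. Reachability from 5 unchanged.
After: nodes reachable from 5: {0,2,5}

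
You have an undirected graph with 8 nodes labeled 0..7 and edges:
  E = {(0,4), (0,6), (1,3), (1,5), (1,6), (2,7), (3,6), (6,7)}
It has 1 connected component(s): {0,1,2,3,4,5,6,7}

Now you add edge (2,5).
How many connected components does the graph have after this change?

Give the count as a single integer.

Initial component count: 1
Add (2,5): endpoints already in same component. Count unchanged: 1.
New component count: 1

Answer: 1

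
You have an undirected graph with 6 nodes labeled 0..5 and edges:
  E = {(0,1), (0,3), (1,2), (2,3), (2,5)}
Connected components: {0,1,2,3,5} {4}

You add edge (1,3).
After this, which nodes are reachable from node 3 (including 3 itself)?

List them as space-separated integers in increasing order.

Before: nodes reachable from 3: {0,1,2,3,5}
Adding (1,3): both endpoints already in same component. Reachability from 3 unchanged.
After: nodes reachable from 3: {0,1,2,3,5}

Answer: 0 1 2 3 5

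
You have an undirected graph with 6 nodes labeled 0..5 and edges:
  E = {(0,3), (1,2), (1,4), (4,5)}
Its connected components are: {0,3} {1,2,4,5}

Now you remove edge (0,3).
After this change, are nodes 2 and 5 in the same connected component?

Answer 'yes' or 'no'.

Answer: yes

Derivation:
Initial components: {0,3} {1,2,4,5}
Removing edge (0,3): it was a bridge — component count 2 -> 3.
New components: {0} {1,2,4,5} {3}
Are 2 and 5 in the same component? yes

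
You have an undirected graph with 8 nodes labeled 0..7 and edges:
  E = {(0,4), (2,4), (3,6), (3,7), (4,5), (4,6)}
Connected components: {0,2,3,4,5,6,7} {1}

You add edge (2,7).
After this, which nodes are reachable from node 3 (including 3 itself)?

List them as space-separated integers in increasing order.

Before: nodes reachable from 3: {0,2,3,4,5,6,7}
Adding (2,7): both endpoints already in same component. Reachability from 3 unchanged.
After: nodes reachable from 3: {0,2,3,4,5,6,7}

Answer: 0 2 3 4 5 6 7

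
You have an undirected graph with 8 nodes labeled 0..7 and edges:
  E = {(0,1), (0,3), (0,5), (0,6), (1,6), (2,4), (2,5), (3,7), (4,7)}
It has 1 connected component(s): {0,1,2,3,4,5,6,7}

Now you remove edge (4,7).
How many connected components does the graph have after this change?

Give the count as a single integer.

Answer: 1

Derivation:
Initial component count: 1
Remove (4,7): not a bridge. Count unchanged: 1.
  After removal, components: {0,1,2,3,4,5,6,7}
New component count: 1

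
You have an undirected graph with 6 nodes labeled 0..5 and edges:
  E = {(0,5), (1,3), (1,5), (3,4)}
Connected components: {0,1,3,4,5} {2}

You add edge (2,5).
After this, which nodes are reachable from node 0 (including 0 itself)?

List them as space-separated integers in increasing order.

Answer: 0 1 2 3 4 5

Derivation:
Before: nodes reachable from 0: {0,1,3,4,5}
Adding (2,5): merges 0's component with another. Reachability grows.
After: nodes reachable from 0: {0,1,2,3,4,5}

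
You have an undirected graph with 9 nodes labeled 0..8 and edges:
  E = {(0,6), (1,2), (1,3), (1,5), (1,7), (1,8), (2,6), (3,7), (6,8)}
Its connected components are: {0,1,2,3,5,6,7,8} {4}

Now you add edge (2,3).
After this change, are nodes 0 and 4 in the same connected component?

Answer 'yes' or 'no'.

Answer: no

Derivation:
Initial components: {0,1,2,3,5,6,7,8} {4}
Adding edge (2,3): both already in same component {0,1,2,3,5,6,7,8}. No change.
New components: {0,1,2,3,5,6,7,8} {4}
Are 0 and 4 in the same component? no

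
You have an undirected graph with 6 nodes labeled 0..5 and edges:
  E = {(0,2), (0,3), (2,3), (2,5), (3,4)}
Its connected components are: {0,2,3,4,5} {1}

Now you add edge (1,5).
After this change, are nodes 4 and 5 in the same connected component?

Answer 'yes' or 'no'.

Answer: yes

Derivation:
Initial components: {0,2,3,4,5} {1}
Adding edge (1,5): merges {1} and {0,2,3,4,5}.
New components: {0,1,2,3,4,5}
Are 4 and 5 in the same component? yes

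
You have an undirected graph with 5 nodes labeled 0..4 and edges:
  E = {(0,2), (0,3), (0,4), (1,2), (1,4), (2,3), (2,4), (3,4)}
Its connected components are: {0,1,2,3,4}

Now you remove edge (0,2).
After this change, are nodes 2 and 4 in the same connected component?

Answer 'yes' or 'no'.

Answer: yes

Derivation:
Initial components: {0,1,2,3,4}
Removing edge (0,2): not a bridge — component count unchanged at 1.
New components: {0,1,2,3,4}
Are 2 and 4 in the same component? yes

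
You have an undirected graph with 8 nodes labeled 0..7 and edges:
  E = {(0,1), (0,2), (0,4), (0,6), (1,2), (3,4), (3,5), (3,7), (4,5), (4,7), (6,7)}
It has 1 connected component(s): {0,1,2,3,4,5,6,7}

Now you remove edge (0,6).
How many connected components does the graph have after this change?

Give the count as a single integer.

Answer: 1

Derivation:
Initial component count: 1
Remove (0,6): not a bridge. Count unchanged: 1.
  After removal, components: {0,1,2,3,4,5,6,7}
New component count: 1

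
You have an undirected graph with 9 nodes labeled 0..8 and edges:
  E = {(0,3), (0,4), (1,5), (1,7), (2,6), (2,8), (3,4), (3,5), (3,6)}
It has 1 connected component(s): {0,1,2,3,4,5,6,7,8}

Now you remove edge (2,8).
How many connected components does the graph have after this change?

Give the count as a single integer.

Answer: 2

Derivation:
Initial component count: 1
Remove (2,8): it was a bridge. Count increases: 1 -> 2.
  After removal, components: {0,1,2,3,4,5,6,7} {8}
New component count: 2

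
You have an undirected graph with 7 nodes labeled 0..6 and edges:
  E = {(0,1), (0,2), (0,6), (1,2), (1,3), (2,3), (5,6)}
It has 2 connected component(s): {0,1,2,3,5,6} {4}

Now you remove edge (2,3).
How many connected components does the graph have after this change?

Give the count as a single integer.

Initial component count: 2
Remove (2,3): not a bridge. Count unchanged: 2.
  After removal, components: {0,1,2,3,5,6} {4}
New component count: 2

Answer: 2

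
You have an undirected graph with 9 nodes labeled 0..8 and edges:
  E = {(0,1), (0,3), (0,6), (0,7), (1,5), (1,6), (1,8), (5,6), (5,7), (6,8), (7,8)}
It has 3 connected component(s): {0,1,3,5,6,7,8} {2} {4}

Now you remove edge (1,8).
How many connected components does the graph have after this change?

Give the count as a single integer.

Initial component count: 3
Remove (1,8): not a bridge. Count unchanged: 3.
  After removal, components: {0,1,3,5,6,7,8} {2} {4}
New component count: 3

Answer: 3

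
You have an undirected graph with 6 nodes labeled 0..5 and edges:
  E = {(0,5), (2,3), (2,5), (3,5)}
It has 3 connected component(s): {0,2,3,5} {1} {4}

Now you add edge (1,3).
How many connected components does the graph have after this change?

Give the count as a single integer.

Answer: 2

Derivation:
Initial component count: 3
Add (1,3): merges two components. Count decreases: 3 -> 2.
New component count: 2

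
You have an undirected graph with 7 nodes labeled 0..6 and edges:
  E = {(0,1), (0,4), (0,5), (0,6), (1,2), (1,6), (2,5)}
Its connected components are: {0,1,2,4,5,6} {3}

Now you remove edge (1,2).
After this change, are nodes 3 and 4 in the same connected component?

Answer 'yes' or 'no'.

Answer: no

Derivation:
Initial components: {0,1,2,4,5,6} {3}
Removing edge (1,2): not a bridge — component count unchanged at 2.
New components: {0,1,2,4,5,6} {3}
Are 3 and 4 in the same component? no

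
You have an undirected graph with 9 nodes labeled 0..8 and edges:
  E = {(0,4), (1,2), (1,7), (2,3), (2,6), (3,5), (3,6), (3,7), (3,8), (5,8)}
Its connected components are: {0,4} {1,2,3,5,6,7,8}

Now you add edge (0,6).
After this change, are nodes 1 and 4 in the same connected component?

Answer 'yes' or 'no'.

Initial components: {0,4} {1,2,3,5,6,7,8}
Adding edge (0,6): merges {0,4} and {1,2,3,5,6,7,8}.
New components: {0,1,2,3,4,5,6,7,8}
Are 1 and 4 in the same component? yes

Answer: yes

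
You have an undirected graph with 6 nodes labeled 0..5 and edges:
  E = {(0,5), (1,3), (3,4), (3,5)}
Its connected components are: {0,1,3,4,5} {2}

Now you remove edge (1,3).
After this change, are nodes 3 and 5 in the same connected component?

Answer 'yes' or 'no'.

Initial components: {0,1,3,4,5} {2}
Removing edge (1,3): it was a bridge — component count 2 -> 3.
New components: {0,3,4,5} {1} {2}
Are 3 and 5 in the same component? yes

Answer: yes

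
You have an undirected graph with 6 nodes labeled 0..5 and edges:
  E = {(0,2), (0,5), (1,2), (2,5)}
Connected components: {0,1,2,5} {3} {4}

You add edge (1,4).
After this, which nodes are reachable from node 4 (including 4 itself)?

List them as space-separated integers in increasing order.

Before: nodes reachable from 4: {4}
Adding (1,4): merges 4's component with another. Reachability grows.
After: nodes reachable from 4: {0,1,2,4,5}

Answer: 0 1 2 4 5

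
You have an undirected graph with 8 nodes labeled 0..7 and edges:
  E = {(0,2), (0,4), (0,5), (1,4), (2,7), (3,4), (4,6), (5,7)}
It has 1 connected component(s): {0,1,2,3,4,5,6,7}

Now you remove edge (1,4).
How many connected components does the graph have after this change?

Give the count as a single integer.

Answer: 2

Derivation:
Initial component count: 1
Remove (1,4): it was a bridge. Count increases: 1 -> 2.
  After removal, components: {0,2,3,4,5,6,7} {1}
New component count: 2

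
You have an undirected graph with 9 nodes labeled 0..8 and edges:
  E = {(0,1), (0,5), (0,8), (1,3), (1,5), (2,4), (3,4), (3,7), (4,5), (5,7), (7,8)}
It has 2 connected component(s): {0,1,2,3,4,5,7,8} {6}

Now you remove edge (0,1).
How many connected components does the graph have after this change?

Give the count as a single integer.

Initial component count: 2
Remove (0,1): not a bridge. Count unchanged: 2.
  After removal, components: {0,1,2,3,4,5,7,8} {6}
New component count: 2

Answer: 2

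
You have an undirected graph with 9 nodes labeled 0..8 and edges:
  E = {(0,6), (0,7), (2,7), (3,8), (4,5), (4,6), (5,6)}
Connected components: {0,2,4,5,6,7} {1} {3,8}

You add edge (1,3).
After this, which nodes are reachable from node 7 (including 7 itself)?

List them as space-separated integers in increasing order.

Before: nodes reachable from 7: {0,2,4,5,6,7}
Adding (1,3): merges two components, but neither contains 7. Reachability from 7 unchanged.
After: nodes reachable from 7: {0,2,4,5,6,7}

Answer: 0 2 4 5 6 7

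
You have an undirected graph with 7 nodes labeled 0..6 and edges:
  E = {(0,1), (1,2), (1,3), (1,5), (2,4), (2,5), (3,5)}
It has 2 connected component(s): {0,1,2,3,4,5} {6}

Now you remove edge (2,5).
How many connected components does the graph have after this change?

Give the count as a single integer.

Answer: 2

Derivation:
Initial component count: 2
Remove (2,5): not a bridge. Count unchanged: 2.
  After removal, components: {0,1,2,3,4,5} {6}
New component count: 2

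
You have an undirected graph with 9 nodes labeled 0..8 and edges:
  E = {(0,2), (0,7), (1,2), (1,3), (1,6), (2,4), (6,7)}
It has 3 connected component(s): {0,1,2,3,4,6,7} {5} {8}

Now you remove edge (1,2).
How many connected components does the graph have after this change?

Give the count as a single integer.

Initial component count: 3
Remove (1,2): not a bridge. Count unchanged: 3.
  After removal, components: {0,1,2,3,4,6,7} {5} {8}
New component count: 3

Answer: 3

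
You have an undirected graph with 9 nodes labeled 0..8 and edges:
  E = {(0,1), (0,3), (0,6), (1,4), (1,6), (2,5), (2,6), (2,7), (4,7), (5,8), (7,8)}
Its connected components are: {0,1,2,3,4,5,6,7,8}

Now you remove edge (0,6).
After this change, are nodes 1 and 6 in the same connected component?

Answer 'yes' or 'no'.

Answer: yes

Derivation:
Initial components: {0,1,2,3,4,5,6,7,8}
Removing edge (0,6): not a bridge — component count unchanged at 1.
New components: {0,1,2,3,4,5,6,7,8}
Are 1 and 6 in the same component? yes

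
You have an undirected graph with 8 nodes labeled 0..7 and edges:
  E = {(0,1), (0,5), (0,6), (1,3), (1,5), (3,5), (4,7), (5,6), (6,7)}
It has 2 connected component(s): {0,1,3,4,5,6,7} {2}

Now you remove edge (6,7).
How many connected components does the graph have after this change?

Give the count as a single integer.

Initial component count: 2
Remove (6,7): it was a bridge. Count increases: 2 -> 3.
  After removal, components: {0,1,3,5,6} {2} {4,7}
New component count: 3

Answer: 3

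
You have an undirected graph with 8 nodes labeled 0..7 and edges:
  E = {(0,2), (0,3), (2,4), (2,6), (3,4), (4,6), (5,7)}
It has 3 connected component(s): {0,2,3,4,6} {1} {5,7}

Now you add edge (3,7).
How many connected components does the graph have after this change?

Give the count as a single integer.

Initial component count: 3
Add (3,7): merges two components. Count decreases: 3 -> 2.
New component count: 2

Answer: 2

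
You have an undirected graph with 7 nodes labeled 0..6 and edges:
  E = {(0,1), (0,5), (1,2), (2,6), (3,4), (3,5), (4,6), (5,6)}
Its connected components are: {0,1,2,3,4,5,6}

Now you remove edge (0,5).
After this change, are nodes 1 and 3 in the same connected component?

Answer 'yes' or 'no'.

Answer: yes

Derivation:
Initial components: {0,1,2,3,4,5,6}
Removing edge (0,5): not a bridge — component count unchanged at 1.
New components: {0,1,2,3,4,5,6}
Are 1 and 3 in the same component? yes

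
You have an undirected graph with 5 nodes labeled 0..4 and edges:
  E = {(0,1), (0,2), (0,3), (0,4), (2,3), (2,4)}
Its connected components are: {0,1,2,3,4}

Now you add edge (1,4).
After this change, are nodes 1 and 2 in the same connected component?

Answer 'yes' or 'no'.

Initial components: {0,1,2,3,4}
Adding edge (1,4): both already in same component {0,1,2,3,4}. No change.
New components: {0,1,2,3,4}
Are 1 and 2 in the same component? yes

Answer: yes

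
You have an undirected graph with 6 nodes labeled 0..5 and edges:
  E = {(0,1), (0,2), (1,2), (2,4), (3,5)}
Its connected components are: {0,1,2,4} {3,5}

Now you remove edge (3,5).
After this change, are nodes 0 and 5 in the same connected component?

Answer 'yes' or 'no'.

Answer: no

Derivation:
Initial components: {0,1,2,4} {3,5}
Removing edge (3,5): it was a bridge — component count 2 -> 3.
New components: {0,1,2,4} {3} {5}
Are 0 and 5 in the same component? no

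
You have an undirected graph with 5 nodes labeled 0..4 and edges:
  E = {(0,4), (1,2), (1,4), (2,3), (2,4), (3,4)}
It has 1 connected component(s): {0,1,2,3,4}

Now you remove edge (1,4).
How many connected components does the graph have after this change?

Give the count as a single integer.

Answer: 1

Derivation:
Initial component count: 1
Remove (1,4): not a bridge. Count unchanged: 1.
  After removal, components: {0,1,2,3,4}
New component count: 1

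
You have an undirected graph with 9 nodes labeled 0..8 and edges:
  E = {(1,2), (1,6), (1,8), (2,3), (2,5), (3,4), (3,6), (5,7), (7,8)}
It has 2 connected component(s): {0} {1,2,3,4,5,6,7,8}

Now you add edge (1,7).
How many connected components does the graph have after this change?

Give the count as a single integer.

Answer: 2

Derivation:
Initial component count: 2
Add (1,7): endpoints already in same component. Count unchanged: 2.
New component count: 2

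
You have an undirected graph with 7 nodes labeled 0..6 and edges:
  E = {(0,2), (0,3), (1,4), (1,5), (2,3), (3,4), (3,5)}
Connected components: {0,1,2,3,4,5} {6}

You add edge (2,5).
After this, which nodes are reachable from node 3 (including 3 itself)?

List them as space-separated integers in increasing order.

Before: nodes reachable from 3: {0,1,2,3,4,5}
Adding (2,5): both endpoints already in same component. Reachability from 3 unchanged.
After: nodes reachable from 3: {0,1,2,3,4,5}

Answer: 0 1 2 3 4 5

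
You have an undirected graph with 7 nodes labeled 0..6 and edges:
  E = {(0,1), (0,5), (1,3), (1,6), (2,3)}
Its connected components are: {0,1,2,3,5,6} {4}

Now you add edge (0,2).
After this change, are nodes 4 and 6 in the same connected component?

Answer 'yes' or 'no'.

Answer: no

Derivation:
Initial components: {0,1,2,3,5,6} {4}
Adding edge (0,2): both already in same component {0,1,2,3,5,6}. No change.
New components: {0,1,2,3,5,6} {4}
Are 4 and 6 in the same component? no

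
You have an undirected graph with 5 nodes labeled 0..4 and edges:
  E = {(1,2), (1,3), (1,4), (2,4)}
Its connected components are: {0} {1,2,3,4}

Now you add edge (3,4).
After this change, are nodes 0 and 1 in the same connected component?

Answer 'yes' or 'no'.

Initial components: {0} {1,2,3,4}
Adding edge (3,4): both already in same component {1,2,3,4}. No change.
New components: {0} {1,2,3,4}
Are 0 and 1 in the same component? no

Answer: no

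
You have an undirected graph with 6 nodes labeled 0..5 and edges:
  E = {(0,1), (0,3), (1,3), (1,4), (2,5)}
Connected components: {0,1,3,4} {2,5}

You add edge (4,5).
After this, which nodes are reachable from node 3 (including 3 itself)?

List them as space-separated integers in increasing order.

Before: nodes reachable from 3: {0,1,3,4}
Adding (4,5): merges 3's component with another. Reachability grows.
After: nodes reachable from 3: {0,1,2,3,4,5}

Answer: 0 1 2 3 4 5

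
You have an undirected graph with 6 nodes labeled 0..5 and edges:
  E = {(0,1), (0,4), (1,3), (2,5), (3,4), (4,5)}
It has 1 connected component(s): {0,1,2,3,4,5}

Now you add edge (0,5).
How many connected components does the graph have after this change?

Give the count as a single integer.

Initial component count: 1
Add (0,5): endpoints already in same component. Count unchanged: 1.
New component count: 1

Answer: 1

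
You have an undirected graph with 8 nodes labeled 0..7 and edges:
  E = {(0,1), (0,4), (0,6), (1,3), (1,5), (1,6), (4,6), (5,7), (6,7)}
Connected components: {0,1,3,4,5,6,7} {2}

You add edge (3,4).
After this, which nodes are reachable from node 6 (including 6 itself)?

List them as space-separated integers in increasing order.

Before: nodes reachable from 6: {0,1,3,4,5,6,7}
Adding (3,4): both endpoints already in same component. Reachability from 6 unchanged.
After: nodes reachable from 6: {0,1,3,4,5,6,7}

Answer: 0 1 3 4 5 6 7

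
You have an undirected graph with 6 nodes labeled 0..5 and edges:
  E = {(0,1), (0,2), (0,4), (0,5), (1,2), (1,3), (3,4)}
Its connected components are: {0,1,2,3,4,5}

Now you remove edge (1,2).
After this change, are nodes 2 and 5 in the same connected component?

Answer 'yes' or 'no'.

Answer: yes

Derivation:
Initial components: {0,1,2,3,4,5}
Removing edge (1,2): not a bridge — component count unchanged at 1.
New components: {0,1,2,3,4,5}
Are 2 and 5 in the same component? yes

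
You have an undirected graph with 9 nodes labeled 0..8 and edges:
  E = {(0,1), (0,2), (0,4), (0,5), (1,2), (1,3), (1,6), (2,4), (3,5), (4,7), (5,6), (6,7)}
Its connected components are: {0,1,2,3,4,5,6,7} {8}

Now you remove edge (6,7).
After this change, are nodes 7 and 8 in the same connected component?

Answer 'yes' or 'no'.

Answer: no

Derivation:
Initial components: {0,1,2,3,4,5,6,7} {8}
Removing edge (6,7): not a bridge — component count unchanged at 2.
New components: {0,1,2,3,4,5,6,7} {8}
Are 7 and 8 in the same component? no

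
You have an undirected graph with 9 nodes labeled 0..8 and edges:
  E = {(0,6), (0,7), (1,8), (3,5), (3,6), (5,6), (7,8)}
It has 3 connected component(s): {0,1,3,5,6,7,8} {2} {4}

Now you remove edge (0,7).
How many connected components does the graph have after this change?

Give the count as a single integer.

Answer: 4

Derivation:
Initial component count: 3
Remove (0,7): it was a bridge. Count increases: 3 -> 4.
  After removal, components: {0,3,5,6} {1,7,8} {2} {4}
New component count: 4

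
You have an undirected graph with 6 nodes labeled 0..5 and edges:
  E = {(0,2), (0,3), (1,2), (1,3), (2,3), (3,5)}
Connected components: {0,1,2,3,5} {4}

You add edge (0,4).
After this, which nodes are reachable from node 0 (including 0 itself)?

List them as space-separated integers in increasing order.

Before: nodes reachable from 0: {0,1,2,3,5}
Adding (0,4): merges 0's component with another. Reachability grows.
After: nodes reachable from 0: {0,1,2,3,4,5}

Answer: 0 1 2 3 4 5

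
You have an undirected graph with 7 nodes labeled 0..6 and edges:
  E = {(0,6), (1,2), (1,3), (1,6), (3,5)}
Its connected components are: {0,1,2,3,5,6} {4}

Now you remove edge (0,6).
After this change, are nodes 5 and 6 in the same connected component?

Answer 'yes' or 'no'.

Answer: yes

Derivation:
Initial components: {0,1,2,3,5,6} {4}
Removing edge (0,6): it was a bridge — component count 2 -> 3.
New components: {0} {1,2,3,5,6} {4}
Are 5 and 6 in the same component? yes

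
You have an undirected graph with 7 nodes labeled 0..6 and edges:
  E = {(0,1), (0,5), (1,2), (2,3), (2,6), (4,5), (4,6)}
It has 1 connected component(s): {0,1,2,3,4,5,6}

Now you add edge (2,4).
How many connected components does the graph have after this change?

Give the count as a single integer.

Initial component count: 1
Add (2,4): endpoints already in same component. Count unchanged: 1.
New component count: 1

Answer: 1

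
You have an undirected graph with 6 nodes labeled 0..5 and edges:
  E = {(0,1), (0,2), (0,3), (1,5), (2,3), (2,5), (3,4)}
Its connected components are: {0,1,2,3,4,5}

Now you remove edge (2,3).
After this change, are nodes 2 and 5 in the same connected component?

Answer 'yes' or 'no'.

Answer: yes

Derivation:
Initial components: {0,1,2,3,4,5}
Removing edge (2,3): not a bridge — component count unchanged at 1.
New components: {0,1,2,3,4,5}
Are 2 and 5 in the same component? yes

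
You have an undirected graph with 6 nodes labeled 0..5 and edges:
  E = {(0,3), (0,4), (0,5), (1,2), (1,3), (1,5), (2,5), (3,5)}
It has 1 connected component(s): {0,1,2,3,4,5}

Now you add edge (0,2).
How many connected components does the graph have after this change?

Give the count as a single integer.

Initial component count: 1
Add (0,2): endpoints already in same component. Count unchanged: 1.
New component count: 1

Answer: 1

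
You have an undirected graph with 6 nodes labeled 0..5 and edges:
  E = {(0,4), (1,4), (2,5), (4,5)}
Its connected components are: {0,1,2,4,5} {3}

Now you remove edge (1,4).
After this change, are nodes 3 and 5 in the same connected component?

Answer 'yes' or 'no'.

Answer: no

Derivation:
Initial components: {0,1,2,4,5} {3}
Removing edge (1,4): it was a bridge — component count 2 -> 3.
New components: {0,2,4,5} {1} {3}
Are 3 and 5 in the same component? no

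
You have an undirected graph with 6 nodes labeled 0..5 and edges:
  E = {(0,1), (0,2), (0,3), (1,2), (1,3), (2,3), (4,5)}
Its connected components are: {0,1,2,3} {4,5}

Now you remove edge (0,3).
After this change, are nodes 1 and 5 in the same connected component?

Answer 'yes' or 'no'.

Answer: no

Derivation:
Initial components: {0,1,2,3} {4,5}
Removing edge (0,3): not a bridge — component count unchanged at 2.
New components: {0,1,2,3} {4,5}
Are 1 and 5 in the same component? no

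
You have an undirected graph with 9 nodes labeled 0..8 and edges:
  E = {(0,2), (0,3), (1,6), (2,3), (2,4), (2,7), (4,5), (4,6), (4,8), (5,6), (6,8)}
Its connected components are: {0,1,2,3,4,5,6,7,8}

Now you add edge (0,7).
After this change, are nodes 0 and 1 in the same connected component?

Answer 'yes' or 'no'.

Answer: yes

Derivation:
Initial components: {0,1,2,3,4,5,6,7,8}
Adding edge (0,7): both already in same component {0,1,2,3,4,5,6,7,8}. No change.
New components: {0,1,2,3,4,5,6,7,8}
Are 0 and 1 in the same component? yes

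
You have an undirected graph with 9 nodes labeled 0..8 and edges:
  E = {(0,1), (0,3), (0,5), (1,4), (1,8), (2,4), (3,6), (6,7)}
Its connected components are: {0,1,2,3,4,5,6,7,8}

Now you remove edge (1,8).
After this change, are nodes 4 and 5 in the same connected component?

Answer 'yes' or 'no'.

Answer: yes

Derivation:
Initial components: {0,1,2,3,4,5,6,7,8}
Removing edge (1,8): it was a bridge — component count 1 -> 2.
New components: {0,1,2,3,4,5,6,7} {8}
Are 4 and 5 in the same component? yes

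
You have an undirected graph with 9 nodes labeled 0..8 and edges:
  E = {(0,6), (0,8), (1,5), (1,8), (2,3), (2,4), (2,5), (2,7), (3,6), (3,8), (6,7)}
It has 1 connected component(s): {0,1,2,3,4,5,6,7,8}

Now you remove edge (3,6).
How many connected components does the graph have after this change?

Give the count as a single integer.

Initial component count: 1
Remove (3,6): not a bridge. Count unchanged: 1.
  After removal, components: {0,1,2,3,4,5,6,7,8}
New component count: 1

Answer: 1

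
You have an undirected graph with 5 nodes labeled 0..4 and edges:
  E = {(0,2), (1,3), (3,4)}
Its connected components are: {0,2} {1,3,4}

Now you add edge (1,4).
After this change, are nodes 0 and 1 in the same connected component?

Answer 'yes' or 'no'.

Answer: no

Derivation:
Initial components: {0,2} {1,3,4}
Adding edge (1,4): both already in same component {1,3,4}. No change.
New components: {0,2} {1,3,4}
Are 0 and 1 in the same component? no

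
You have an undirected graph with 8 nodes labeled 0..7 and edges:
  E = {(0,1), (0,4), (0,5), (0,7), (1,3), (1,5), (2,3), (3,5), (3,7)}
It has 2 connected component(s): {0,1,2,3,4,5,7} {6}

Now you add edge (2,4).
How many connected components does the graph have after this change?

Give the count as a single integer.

Initial component count: 2
Add (2,4): endpoints already in same component. Count unchanged: 2.
New component count: 2

Answer: 2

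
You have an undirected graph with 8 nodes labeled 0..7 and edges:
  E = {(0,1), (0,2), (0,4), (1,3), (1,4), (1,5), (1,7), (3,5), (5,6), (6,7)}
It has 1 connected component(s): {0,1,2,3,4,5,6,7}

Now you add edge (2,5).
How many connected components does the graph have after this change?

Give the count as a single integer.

Answer: 1

Derivation:
Initial component count: 1
Add (2,5): endpoints already in same component. Count unchanged: 1.
New component count: 1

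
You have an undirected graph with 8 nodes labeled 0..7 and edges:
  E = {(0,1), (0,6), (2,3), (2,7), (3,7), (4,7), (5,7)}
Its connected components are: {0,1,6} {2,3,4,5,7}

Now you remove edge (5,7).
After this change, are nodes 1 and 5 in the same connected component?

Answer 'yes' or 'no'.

Initial components: {0,1,6} {2,3,4,5,7}
Removing edge (5,7): it was a bridge — component count 2 -> 3.
New components: {0,1,6} {2,3,4,7} {5}
Are 1 and 5 in the same component? no

Answer: no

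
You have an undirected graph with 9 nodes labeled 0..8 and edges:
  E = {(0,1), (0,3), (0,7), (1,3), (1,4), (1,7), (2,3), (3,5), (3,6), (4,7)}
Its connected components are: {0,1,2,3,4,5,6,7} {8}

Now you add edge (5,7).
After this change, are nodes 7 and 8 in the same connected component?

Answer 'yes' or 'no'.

Initial components: {0,1,2,3,4,5,6,7} {8}
Adding edge (5,7): both already in same component {0,1,2,3,4,5,6,7}. No change.
New components: {0,1,2,3,4,5,6,7} {8}
Are 7 and 8 in the same component? no

Answer: no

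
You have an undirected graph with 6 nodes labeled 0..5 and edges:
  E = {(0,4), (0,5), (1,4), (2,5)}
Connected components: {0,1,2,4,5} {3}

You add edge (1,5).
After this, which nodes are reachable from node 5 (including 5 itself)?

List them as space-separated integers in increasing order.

Before: nodes reachable from 5: {0,1,2,4,5}
Adding (1,5): both endpoints already in same component. Reachability from 5 unchanged.
After: nodes reachable from 5: {0,1,2,4,5}

Answer: 0 1 2 4 5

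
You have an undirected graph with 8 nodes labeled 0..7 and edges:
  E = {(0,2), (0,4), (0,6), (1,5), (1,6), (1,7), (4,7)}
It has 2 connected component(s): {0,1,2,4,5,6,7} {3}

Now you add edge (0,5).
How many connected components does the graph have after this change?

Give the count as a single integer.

Answer: 2

Derivation:
Initial component count: 2
Add (0,5): endpoints already in same component. Count unchanged: 2.
New component count: 2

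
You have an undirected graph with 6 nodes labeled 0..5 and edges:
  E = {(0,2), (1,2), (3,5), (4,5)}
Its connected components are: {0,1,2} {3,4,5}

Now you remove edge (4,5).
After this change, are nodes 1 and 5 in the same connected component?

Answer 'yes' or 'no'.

Initial components: {0,1,2} {3,4,5}
Removing edge (4,5): it was a bridge — component count 2 -> 3.
New components: {0,1,2} {3,5} {4}
Are 1 and 5 in the same component? no

Answer: no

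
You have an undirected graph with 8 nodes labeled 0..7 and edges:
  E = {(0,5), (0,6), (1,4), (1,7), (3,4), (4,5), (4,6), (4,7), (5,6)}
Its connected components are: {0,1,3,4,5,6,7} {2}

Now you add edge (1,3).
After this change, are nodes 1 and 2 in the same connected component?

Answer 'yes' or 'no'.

Answer: no

Derivation:
Initial components: {0,1,3,4,5,6,7} {2}
Adding edge (1,3): both already in same component {0,1,3,4,5,6,7}. No change.
New components: {0,1,3,4,5,6,7} {2}
Are 1 and 2 in the same component? no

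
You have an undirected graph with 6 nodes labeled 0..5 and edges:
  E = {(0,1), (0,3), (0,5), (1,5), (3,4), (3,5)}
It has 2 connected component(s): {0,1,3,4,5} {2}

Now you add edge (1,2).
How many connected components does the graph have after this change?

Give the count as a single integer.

Answer: 1

Derivation:
Initial component count: 2
Add (1,2): merges two components. Count decreases: 2 -> 1.
New component count: 1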